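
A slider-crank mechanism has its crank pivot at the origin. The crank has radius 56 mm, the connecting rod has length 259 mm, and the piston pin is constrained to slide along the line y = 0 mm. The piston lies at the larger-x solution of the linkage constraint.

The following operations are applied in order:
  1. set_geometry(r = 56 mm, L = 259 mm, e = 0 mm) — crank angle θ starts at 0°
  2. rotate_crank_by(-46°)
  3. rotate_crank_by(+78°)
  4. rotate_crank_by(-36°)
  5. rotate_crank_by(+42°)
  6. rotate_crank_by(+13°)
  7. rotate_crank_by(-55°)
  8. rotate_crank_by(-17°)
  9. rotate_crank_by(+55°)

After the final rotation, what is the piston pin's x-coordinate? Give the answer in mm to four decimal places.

set_geometry: r = 56 mm, L = 259 mm, e = 0 mm; θ ← 0°
rotate_crank_by(-46°): θ ← 0° -46° = -46°
rotate_crank_by(+78°): θ ← -46° +78° = 32°
rotate_crank_by(-36°): θ ← 32° -36° = -4°
rotate_crank_by(+42°): θ ← -4° +42° = 38°
rotate_crank_by(+13°): θ ← 38° +13° = 51°
rotate_crank_by(-55°): θ ← 51° -55° = -4°
rotate_crank_by(-17°): θ ← -4° -17° = -21°
rotate_crank_by(+55°): θ ← -21° +55° = 34°
crank pin P = (r cos θ, r sin θ) = (46.426104, 31.314803)
h = r sin θ − e = 31.314803 − 0 = 31.314803
x = r cos θ + √(L² − h²) = 46.426104 + √(67081.0 − 980.6169) = 46.426104 + 257.099948 = 303.526052

303.5261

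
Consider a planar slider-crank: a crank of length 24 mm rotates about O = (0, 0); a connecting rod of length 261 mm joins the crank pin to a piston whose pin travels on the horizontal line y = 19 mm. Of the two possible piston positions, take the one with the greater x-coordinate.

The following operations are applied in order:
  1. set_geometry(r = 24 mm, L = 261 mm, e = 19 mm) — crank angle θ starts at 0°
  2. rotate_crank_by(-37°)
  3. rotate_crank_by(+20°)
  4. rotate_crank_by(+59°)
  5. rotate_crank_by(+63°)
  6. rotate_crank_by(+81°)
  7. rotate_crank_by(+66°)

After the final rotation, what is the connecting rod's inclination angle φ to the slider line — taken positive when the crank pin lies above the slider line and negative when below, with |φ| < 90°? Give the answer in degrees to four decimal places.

set_geometry: r = 24 mm, L = 261 mm, e = 19 mm; θ ← 0°
rotate_crank_by(-37°): θ ← 0° -37° = -37°
rotate_crank_by(+20°): θ ← -37° +20° = -17°
rotate_crank_by(+59°): θ ← -17° +59° = 42°
rotate_crank_by(+63°): θ ← 42° +63° = 105°
rotate_crank_by(+81°): θ ← 105° +81° = 186°
rotate_crank_by(+66°): θ ← 186° +66° = 252°
crank pin P = (r cos θ, r sin θ) = (-7.416408, -22.825356)
h = r sin θ − e = -22.825356 − 19 = -41.825356
sin φ = h / L = -41.825356 / 261 = -0.16025041
φ = arcsin(-0.16025041) = -9.221431°

-9.2214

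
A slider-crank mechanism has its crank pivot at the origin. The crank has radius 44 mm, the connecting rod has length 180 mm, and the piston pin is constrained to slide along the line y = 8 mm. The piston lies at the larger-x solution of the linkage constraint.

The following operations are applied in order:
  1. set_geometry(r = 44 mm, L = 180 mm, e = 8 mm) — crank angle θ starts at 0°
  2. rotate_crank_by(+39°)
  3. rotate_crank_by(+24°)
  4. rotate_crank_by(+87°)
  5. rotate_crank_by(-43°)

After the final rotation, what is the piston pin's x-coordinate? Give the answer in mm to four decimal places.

set_geometry: r = 44 mm, L = 180 mm, e = 8 mm; θ ← 0°
rotate_crank_by(+39°): θ ← 0° +39° = 39°
rotate_crank_by(+24°): θ ← 39° +24° = 63°
rotate_crank_by(+87°): θ ← 63° +87° = 150°
rotate_crank_by(-43°): θ ← 150° -43° = 107°
crank pin P = (r cos θ, r sin θ) = (-12.864355, 42.077409)
h = r sin θ − e = 42.077409 − 8 = 34.077409
x = r cos θ + √(L² − h²) = -12.864355 + √(32400.0 − 1161.2698) = -12.864355 + 176.744817 = 163.880462

163.8805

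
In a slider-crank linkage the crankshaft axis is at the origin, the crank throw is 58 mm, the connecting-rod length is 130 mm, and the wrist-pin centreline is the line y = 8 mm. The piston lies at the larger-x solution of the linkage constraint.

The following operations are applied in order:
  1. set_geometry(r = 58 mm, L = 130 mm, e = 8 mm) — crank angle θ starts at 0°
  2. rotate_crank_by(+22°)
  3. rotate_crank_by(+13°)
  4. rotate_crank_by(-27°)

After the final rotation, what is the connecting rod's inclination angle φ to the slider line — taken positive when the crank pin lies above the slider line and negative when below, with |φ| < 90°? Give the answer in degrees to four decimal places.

0.0318

set_geometry: r = 58 mm, L = 130 mm, e = 8 mm; θ ← 0°
rotate_crank_by(+22°): θ ← 0° +22° = 22°
rotate_crank_by(+13°): θ ← 22° +13° = 35°
rotate_crank_by(-27°): θ ← 35° -27° = 8°
crank pin P = (r cos θ, r sin θ) = (57.435548, 8.072040)
h = r sin θ − e = 8.072040 − 8 = 0.072040
sin φ = h / L = 0.072040 / 130 = 0.00055415
φ = arcsin(0.00055415) = 0.031751°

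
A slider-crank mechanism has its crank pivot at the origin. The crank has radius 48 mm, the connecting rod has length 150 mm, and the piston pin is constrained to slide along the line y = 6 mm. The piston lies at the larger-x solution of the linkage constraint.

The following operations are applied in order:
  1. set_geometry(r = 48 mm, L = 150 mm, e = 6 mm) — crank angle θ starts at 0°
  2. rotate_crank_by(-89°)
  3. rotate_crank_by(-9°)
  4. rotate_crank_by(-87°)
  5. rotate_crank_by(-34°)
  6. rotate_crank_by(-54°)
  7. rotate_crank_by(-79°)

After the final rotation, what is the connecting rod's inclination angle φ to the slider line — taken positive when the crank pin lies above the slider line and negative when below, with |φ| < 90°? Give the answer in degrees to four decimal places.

0.2599

set_geometry: r = 48 mm, L = 150 mm, e = 6 mm; θ ← 0°
rotate_crank_by(-89°): θ ← 0° -89° = -89°
rotate_crank_by(-9°): θ ← -89° -9° = -98°
rotate_crank_by(-87°): θ ← -98° -87° = -185°
rotate_crank_by(-34°): θ ← -185° -34° = -219°
rotate_crank_by(-54°): θ ← -219° -54° = -273°
rotate_crank_by(-79°): θ ← -273° -79° = -352°
crank pin P = (r cos θ, r sin θ) = (47.532867, 6.680309)
h = r sin θ − e = 6.680309 − 6 = 0.680309
sin φ = h / L = 0.680309 / 150 = 0.00453539
φ = arcsin(0.00453539) = 0.259860°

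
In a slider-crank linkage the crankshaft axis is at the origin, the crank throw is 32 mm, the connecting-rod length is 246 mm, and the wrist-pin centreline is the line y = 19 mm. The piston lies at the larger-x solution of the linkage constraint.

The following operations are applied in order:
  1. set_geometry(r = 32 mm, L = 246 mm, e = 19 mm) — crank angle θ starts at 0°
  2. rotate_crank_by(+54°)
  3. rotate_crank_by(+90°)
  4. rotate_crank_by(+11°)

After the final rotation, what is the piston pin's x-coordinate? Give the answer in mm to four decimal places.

216.9372

set_geometry: r = 32 mm, L = 246 mm, e = 19 mm; θ ← 0°
rotate_crank_by(+54°): θ ← 0° +54° = 54°
rotate_crank_by(+90°): θ ← 54° +90° = 144°
rotate_crank_by(+11°): θ ← 144° +11° = 155°
crank pin P = (r cos θ, r sin θ) = (-29.001849, 13.523784)
h = r sin θ − e = 13.523784 − 19 = -5.476216
x = r cos θ + √(L² − h²) = -29.001849 + √(60516.0 − 29.9889) = -29.001849 + 245.939039 = 216.937190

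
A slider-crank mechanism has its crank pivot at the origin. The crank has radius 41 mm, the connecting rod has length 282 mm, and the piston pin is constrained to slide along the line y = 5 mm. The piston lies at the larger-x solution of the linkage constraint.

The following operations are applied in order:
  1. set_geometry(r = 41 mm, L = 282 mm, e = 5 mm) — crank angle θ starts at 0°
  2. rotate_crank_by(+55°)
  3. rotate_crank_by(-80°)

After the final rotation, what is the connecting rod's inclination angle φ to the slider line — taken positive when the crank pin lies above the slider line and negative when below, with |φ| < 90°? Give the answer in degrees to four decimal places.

set_geometry: r = 41 mm, L = 282 mm, e = 5 mm; θ ← 0°
rotate_crank_by(+55°): θ ← 0° +55° = 55°
rotate_crank_by(-80°): θ ← 55° -80° = -25°
crank pin P = (r cos θ, r sin θ) = (37.158619, -17.327349)
h = r sin θ − e = -17.327349 − 5 = -22.327349
sin φ = h / L = -22.327349 / 282 = -0.07917500
φ = arcsin(-0.07917500) = -4.541146°

-4.5411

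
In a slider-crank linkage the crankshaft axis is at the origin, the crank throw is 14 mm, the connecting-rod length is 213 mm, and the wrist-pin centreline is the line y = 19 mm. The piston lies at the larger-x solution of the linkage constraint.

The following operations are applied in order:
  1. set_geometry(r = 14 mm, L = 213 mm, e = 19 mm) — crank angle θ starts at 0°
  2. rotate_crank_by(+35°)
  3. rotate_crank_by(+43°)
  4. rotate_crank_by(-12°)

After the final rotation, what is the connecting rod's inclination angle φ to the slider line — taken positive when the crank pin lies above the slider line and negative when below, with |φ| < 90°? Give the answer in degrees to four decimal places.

set_geometry: r = 14 mm, L = 213 mm, e = 19 mm; θ ← 0°
rotate_crank_by(+35°): θ ← 0° +35° = 35°
rotate_crank_by(+43°): θ ← 35° +43° = 78°
rotate_crank_by(-12°): θ ← 78° -12° = 66°
crank pin P = (r cos θ, r sin θ) = (5.694313, 12.789636)
h = r sin θ − e = 12.789636 − 19 = -6.210364
sin φ = h / L = -6.210364 / 213 = -0.02915664
φ = arcsin(-0.02915664) = -1.670789°

-1.6708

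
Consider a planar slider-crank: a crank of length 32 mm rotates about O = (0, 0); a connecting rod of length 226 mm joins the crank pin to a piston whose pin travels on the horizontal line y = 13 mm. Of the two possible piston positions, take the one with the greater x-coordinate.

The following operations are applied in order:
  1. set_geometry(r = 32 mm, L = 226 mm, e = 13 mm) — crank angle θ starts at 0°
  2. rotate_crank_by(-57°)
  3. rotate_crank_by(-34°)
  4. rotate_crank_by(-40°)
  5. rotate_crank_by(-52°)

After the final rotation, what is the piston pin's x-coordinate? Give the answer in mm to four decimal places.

193.7599

set_geometry: r = 32 mm, L = 226 mm, e = 13 mm; θ ← 0°
rotate_crank_by(-57°): θ ← 0° -57° = -57°
rotate_crank_by(-34°): θ ← -57° -34° = -91°
rotate_crank_by(-40°): θ ← -91° -40° = -131°
rotate_crank_by(-52°): θ ← -131° -52° = -183°
crank pin P = (r cos θ, r sin θ) = (-31.956145, 1.674751)
h = r sin θ − e = 1.674751 − 13 = -11.325249
x = r cos θ + √(L² − h²) = -31.956145 + √(51076.0 − 128.2613) = -31.956145 + 225.716058 = 193.759913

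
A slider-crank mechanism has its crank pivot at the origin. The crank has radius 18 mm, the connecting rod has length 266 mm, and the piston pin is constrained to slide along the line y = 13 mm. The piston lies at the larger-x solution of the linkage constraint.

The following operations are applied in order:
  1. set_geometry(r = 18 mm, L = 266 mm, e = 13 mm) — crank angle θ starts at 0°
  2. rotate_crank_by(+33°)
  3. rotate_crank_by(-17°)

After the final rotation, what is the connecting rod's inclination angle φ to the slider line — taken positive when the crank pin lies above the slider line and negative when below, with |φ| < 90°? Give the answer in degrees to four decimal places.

-1.7317

set_geometry: r = 18 mm, L = 266 mm, e = 13 mm; θ ← 0°
rotate_crank_by(+33°): θ ← 0° +33° = 33°
rotate_crank_by(-17°): θ ← 33° -17° = 16°
crank pin P = (r cos θ, r sin θ) = (17.302711, 4.961472)
h = r sin θ − e = 4.961472 − 13 = -8.038528
sin φ = h / L = -8.038528 / 266 = -0.03022003
φ = arcsin(-0.03022003) = -1.731744°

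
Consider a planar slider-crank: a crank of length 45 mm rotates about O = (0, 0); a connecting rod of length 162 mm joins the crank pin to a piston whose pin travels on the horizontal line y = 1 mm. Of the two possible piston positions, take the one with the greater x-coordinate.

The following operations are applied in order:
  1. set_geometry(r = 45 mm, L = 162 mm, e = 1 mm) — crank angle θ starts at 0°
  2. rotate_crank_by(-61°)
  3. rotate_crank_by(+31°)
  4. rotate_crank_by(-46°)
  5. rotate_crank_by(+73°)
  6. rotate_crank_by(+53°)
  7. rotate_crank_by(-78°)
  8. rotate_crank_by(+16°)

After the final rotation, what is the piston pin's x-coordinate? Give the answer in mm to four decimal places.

205.6853

set_geometry: r = 45 mm, L = 162 mm, e = 1 mm; θ ← 0°
rotate_crank_by(-61°): θ ← 0° -61° = -61°
rotate_crank_by(+31°): θ ← -61° +31° = -30°
rotate_crank_by(-46°): θ ← -30° -46° = -76°
rotate_crank_by(+73°): θ ← -76° +73° = -3°
rotate_crank_by(+53°): θ ← -3° +53° = 50°
rotate_crank_by(-78°): θ ← 50° -78° = -28°
rotate_crank_by(+16°): θ ← -28° +16° = -12°
crank pin P = (r cos θ, r sin θ) = (44.016642, -9.356026)
h = r sin θ − e = -9.356026 − 1 = -10.356026
x = r cos θ + √(L² − h²) = 44.016642 + √(26244.0 − 107.2473) = 44.016642 + 161.668651 = 205.685293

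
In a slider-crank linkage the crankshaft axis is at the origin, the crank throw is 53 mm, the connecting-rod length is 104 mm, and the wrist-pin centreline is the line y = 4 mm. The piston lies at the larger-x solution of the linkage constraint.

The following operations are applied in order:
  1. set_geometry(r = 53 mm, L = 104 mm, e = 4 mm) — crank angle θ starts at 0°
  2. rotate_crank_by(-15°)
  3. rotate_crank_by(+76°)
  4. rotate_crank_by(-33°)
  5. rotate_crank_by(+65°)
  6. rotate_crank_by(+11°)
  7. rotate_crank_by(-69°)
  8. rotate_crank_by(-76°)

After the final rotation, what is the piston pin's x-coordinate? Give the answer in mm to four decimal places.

136.5025

set_geometry: r = 53 mm, L = 104 mm, e = 4 mm; θ ← 0°
rotate_crank_by(-15°): θ ← 0° -15° = -15°
rotate_crank_by(+76°): θ ← -15° +76° = 61°
rotate_crank_by(-33°): θ ← 61° -33° = 28°
rotate_crank_by(+65°): θ ← 28° +65° = 93°
rotate_crank_by(+11°): θ ← 93° +11° = 104°
rotate_crank_by(-69°): θ ← 104° -69° = 35°
rotate_crank_by(-76°): θ ← 35° -76° = -41°
crank pin P = (r cos θ, r sin θ) = (39.999608, -34.771129)
h = r sin θ − e = -34.771129 − 4 = -38.771129
x = r cos θ + √(L² − h²) = 39.999608 + √(10816.0 − 1503.2004) = 39.999608 + 96.502848 = 136.502455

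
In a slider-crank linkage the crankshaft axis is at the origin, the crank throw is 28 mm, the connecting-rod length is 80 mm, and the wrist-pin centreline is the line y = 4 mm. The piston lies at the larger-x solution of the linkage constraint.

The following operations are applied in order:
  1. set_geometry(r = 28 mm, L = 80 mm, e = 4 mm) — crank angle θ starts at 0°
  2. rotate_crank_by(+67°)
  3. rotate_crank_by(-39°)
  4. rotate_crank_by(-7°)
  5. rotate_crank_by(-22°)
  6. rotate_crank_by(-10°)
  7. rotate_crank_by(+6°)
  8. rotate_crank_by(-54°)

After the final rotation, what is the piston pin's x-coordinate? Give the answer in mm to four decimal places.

set_geometry: r = 28 mm, L = 80 mm, e = 4 mm; θ ← 0°
rotate_crank_by(+67°): θ ← 0° +67° = 67°
rotate_crank_by(-39°): θ ← 67° -39° = 28°
rotate_crank_by(-7°): θ ← 28° -7° = 21°
rotate_crank_by(-22°): θ ← 21° -22° = -1°
rotate_crank_by(-10°): θ ← -1° -10° = -11°
rotate_crank_by(+6°): θ ← -11° +6° = -5°
rotate_crank_by(-54°): θ ← -5° -54° = -59°
crank pin P = (r cos θ, r sin θ) = (14.421066, -24.000684)
h = r sin θ − e = -24.000684 − 4 = -28.000684
x = r cos θ + √(L² − h²) = 14.421066 + √(6400.0 − 784.0383) = 14.421066 + 74.939720 = 89.360786

89.3608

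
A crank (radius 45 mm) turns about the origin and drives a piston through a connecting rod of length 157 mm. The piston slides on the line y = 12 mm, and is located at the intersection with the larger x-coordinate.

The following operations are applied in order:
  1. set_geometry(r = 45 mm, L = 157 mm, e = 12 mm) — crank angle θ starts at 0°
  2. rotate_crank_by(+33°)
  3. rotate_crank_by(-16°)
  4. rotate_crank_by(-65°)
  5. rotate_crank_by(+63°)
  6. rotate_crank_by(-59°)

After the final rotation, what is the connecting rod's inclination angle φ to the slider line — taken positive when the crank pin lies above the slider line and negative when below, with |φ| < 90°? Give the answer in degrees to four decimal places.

set_geometry: r = 45 mm, L = 157 mm, e = 12 mm; θ ← 0°
rotate_crank_by(+33°): θ ← 0° +33° = 33°
rotate_crank_by(-16°): θ ← 33° -16° = 17°
rotate_crank_by(-65°): θ ← 17° -65° = -48°
rotate_crank_by(+63°): θ ← -48° +63° = 15°
rotate_crank_by(-59°): θ ← 15° -59° = -44°
crank pin P = (r cos θ, r sin θ) = (32.370291, -31.259627)
h = r sin θ − e = -31.259627 − 12 = -43.259627
sin φ = h / L = -43.259627 / 157 = -0.27553902
φ = arcsin(-0.27553902) = -15.994139°

-15.9941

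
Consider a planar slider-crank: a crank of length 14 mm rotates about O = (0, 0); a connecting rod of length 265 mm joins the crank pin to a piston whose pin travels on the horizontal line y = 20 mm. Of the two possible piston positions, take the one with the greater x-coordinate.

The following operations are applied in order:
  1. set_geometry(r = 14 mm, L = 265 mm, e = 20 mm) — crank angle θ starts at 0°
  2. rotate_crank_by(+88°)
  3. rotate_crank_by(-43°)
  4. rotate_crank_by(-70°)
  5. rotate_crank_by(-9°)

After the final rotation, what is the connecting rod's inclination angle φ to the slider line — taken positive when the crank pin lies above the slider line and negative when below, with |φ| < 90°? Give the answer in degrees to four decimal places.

-6.0280

set_geometry: r = 14 mm, L = 265 mm, e = 20 mm; θ ← 0°
rotate_crank_by(+88°): θ ← 0° +88° = 88°
rotate_crank_by(-43°): θ ← 88° -43° = 45°
rotate_crank_by(-70°): θ ← 45° -70° = -25°
rotate_crank_by(-9°): θ ← -25° -9° = -34°
crank pin P = (r cos θ, r sin θ) = (11.606526, -7.828701)
h = r sin θ − e = -7.828701 − 20 = -27.828701
sin φ = h / L = -27.828701 / 265 = -0.10501396
φ = arcsin(-0.10501396) = -6.027971°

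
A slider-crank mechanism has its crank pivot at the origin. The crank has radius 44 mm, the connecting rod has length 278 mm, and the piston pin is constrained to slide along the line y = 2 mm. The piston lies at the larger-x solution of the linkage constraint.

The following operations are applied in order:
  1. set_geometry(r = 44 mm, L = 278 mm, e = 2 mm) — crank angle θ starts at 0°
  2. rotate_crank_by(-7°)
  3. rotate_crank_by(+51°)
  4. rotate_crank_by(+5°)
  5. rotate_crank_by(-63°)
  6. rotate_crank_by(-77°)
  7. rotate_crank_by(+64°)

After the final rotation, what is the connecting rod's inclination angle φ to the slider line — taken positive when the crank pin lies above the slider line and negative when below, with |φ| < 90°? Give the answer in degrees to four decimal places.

set_geometry: r = 44 mm, L = 278 mm, e = 2 mm; θ ← 0°
rotate_crank_by(-7°): θ ← 0° -7° = -7°
rotate_crank_by(+51°): θ ← -7° +51° = 44°
rotate_crank_by(+5°): θ ← 44° +5° = 49°
rotate_crank_by(-63°): θ ← 49° -63° = -14°
rotate_crank_by(-77°): θ ← -14° -77° = -91°
rotate_crank_by(+64°): θ ← -91° +64° = -27°
crank pin P = (r cos θ, r sin θ) = (39.204287, -19.975582)
h = r sin θ − e = -19.975582 − 2 = -21.975582
sin φ = h / L = -21.975582 / 278 = -0.07904886
φ = arcsin(-0.07904886) = -4.533896°

-4.5339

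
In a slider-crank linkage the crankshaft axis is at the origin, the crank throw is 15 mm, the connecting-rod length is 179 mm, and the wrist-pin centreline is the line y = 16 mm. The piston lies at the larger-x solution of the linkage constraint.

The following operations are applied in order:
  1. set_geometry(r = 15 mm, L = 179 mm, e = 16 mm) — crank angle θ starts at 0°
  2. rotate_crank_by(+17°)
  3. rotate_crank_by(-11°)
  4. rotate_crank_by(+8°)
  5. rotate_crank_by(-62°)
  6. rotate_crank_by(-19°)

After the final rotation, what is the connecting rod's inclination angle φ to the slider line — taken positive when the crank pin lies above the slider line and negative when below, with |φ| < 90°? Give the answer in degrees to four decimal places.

-9.5857

set_geometry: r = 15 mm, L = 179 mm, e = 16 mm; θ ← 0°
rotate_crank_by(+17°): θ ← 0° +17° = 17°
rotate_crank_by(-11°): θ ← 17° -11° = 6°
rotate_crank_by(+8°): θ ← 6° +8° = 14°
rotate_crank_by(-62°): θ ← 14° -62° = -48°
rotate_crank_by(-19°): θ ← -48° -19° = -67°
crank pin P = (r cos θ, r sin θ) = (5.860967, -13.807573)
h = r sin θ − e = -13.807573 − 16 = -29.807573
sin φ = h / L = -29.807573 / 179 = -0.16652275
φ = arcsin(-0.16652275) = -9.585706°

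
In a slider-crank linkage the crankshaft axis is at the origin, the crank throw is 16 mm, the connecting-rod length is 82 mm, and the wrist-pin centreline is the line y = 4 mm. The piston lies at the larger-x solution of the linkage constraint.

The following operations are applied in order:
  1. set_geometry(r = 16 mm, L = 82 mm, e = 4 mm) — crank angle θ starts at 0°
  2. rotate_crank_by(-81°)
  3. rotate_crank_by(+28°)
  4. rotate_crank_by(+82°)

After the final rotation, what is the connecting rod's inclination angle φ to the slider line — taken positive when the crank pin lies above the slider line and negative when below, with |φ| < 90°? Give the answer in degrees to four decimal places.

2.6260

set_geometry: r = 16 mm, L = 82 mm, e = 4 mm; θ ← 0°
rotate_crank_by(-81°): θ ← 0° -81° = -81°
rotate_crank_by(+28°): θ ← -81° +28° = -53°
rotate_crank_by(+82°): θ ← -53° +82° = 29°
crank pin P = (r cos θ, r sin θ) = (13.993915, 7.756954)
h = r sin θ − e = 7.756954 − 4 = 3.756954
sin φ = h / L = 3.756954 / 82 = 0.04581651
φ = arcsin(0.04581651) = 2.626012°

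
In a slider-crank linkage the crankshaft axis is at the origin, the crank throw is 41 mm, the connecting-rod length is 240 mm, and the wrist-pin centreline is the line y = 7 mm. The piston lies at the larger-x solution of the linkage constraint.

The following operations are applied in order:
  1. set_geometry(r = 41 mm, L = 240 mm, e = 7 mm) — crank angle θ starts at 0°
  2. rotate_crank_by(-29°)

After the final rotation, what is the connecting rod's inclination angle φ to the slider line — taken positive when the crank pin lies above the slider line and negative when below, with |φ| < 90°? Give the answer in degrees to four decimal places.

set_geometry: r = 41 mm, L = 240 mm, e = 7 mm; θ ← 0°
rotate_crank_by(-29°): θ ← 0° -29° = -29°
crank pin P = (r cos θ, r sin θ) = (35.859408, -19.877194)
h = r sin θ − e = -19.877194 − 7 = -26.877194
sin φ = h / L = -26.877194 / 240 = -0.11198831
φ = arcsin(-0.11198831) = -6.429946°

-6.4299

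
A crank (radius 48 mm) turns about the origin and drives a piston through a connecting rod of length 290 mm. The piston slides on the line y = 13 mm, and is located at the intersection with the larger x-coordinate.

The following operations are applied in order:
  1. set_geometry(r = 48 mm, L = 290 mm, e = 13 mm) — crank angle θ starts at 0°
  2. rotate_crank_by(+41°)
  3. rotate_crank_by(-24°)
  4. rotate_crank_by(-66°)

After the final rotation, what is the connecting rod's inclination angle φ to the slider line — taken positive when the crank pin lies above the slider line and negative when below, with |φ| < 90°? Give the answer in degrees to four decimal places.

set_geometry: r = 48 mm, L = 290 mm, e = 13 mm; θ ← 0°
rotate_crank_by(+41°): θ ← 0° +41° = 41°
rotate_crank_by(-24°): θ ← 41° -24° = 17°
rotate_crank_by(-66°): θ ← 17° -66° = -49°
crank pin P = (r cos θ, r sin θ) = (31.490833, -36.226060)
h = r sin θ − e = -36.226060 − 13 = -49.226060
sin φ = h / L = -49.226060 / 290 = -0.16974503
φ = arcsin(-0.16974503) = -9.772995°

-9.7730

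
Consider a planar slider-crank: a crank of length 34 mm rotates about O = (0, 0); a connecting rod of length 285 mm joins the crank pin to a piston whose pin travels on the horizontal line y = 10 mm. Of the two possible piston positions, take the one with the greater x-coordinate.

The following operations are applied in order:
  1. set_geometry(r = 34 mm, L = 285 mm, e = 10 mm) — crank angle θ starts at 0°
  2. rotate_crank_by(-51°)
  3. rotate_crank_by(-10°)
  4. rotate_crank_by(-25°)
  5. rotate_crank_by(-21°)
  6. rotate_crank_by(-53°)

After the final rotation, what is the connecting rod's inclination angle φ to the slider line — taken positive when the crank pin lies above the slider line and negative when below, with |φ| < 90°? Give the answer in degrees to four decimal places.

set_geometry: r = 34 mm, L = 285 mm, e = 10 mm; θ ← 0°
rotate_crank_by(-51°): θ ← 0° -51° = -51°
rotate_crank_by(-10°): θ ← -51° -10° = -61°
rotate_crank_by(-25°): θ ← -61° -25° = -86°
rotate_crank_by(-21°): θ ← -86° -21° = -107°
rotate_crank_by(-53°): θ ← -107° -53° = -160°
crank pin P = (r cos θ, r sin θ) = (-31.949549, -11.628685)
h = r sin θ − e = -11.628685 − 10 = -21.628685
sin φ = h / L = -21.628685 / 285 = -0.07589012
φ = arcsin(-0.07589012) = -4.352368°

-4.3524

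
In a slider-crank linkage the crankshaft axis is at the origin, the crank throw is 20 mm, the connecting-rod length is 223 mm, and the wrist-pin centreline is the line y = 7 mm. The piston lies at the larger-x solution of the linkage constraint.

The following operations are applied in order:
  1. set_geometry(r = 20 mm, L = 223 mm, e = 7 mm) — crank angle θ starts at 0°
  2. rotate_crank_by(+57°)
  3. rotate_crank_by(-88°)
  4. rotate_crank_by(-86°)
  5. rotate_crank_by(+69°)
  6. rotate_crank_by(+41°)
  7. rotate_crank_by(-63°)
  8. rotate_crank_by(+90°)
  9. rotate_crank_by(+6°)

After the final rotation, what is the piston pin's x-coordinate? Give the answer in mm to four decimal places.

set_geometry: r = 20 mm, L = 223 mm, e = 7 mm; θ ← 0°
rotate_crank_by(+57°): θ ← 0° +57° = 57°
rotate_crank_by(-88°): θ ← 57° -88° = -31°
rotate_crank_by(-86°): θ ← -31° -86° = -117°
rotate_crank_by(+69°): θ ← -117° +69° = -48°
rotate_crank_by(+41°): θ ← -48° +41° = -7°
rotate_crank_by(-63°): θ ← -7° -63° = -70°
rotate_crank_by(+90°): θ ← -70° +90° = 20°
rotate_crank_by(+6°): θ ← 20° +6° = 26°
crank pin P = (r cos θ, r sin θ) = (17.975881, 8.767423)
h = r sin θ − e = 8.767423 − 7 = 1.767423
x = r cos θ + √(L² − h²) = 17.975881 + √(49729.0 − 3.1238) = 17.975881 + 222.992996 = 240.968877

240.9689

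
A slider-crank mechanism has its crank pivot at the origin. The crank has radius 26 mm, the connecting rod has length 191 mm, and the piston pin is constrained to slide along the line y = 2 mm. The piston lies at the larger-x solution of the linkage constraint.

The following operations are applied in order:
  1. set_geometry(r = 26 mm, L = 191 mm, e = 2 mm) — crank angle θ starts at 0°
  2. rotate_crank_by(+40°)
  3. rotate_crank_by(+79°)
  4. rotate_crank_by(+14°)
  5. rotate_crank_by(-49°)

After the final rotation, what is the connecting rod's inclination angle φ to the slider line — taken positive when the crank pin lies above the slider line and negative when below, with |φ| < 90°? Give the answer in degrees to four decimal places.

7.1755

set_geometry: r = 26 mm, L = 191 mm, e = 2 mm; θ ← 0°
rotate_crank_by(+40°): θ ← 0° +40° = 40°
rotate_crank_by(+79°): θ ← 40° +79° = 119°
rotate_crank_by(+14°): θ ← 119° +14° = 133°
rotate_crank_by(-49°): θ ← 133° -49° = 84°
crank pin P = (r cos θ, r sin θ) = (2.717740, 25.857569)
h = r sin θ − e = 25.857569 − 2 = 23.857569
sin φ = h / L = 23.857569 / 191 = 0.12490874
φ = arcsin(0.12490874) = 7.175486°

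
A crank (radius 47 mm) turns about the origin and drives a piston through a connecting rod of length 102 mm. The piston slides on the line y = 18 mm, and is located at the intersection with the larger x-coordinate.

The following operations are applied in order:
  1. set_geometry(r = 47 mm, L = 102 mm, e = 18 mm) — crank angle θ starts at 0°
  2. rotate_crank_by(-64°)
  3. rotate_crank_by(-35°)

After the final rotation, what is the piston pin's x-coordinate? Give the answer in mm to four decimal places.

set_geometry: r = 47 mm, L = 102 mm, e = 18 mm; θ ← 0°
rotate_crank_by(-64°): θ ← 0° -64° = -64°
rotate_crank_by(-35°): θ ← -64° -35° = -99°
crank pin P = (r cos θ, r sin θ) = (-7.352420, -46.421352)
h = r sin θ − e = -46.421352 − 18 = -64.421352
x = r cos θ + √(L² − h²) = -7.352420 + √(10404.0 − 4150.1106) = -7.352420 + 79.081536 = 71.729117

71.7291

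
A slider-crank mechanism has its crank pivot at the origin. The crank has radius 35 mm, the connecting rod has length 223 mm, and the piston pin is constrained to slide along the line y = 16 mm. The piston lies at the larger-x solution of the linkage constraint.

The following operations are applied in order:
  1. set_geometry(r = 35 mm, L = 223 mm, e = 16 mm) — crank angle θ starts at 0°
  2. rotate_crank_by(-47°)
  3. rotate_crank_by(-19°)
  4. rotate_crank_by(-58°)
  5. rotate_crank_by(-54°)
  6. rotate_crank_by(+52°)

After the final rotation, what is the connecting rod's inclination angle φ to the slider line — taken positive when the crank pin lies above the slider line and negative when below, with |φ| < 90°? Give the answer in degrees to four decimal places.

set_geometry: r = 35 mm, L = 223 mm, e = 16 mm; θ ← 0°
rotate_crank_by(-47°): θ ← 0° -47° = -47°
rotate_crank_by(-19°): θ ← -47° -19° = -66°
rotate_crank_by(-58°): θ ← -66° -58° = -124°
rotate_crank_by(-54°): θ ← -124° -54° = -178°
rotate_crank_by(+52°): θ ← -178° +52° = -126°
crank pin P = (r cos θ, r sin θ) = (-20.572484, -28.315595)
h = r sin θ − e = -28.315595 − 16 = -44.315595
sin φ = h / L = -44.315595 / 223 = -0.19872464
φ = arcsin(-0.19872464) = -11.462389°

-11.4624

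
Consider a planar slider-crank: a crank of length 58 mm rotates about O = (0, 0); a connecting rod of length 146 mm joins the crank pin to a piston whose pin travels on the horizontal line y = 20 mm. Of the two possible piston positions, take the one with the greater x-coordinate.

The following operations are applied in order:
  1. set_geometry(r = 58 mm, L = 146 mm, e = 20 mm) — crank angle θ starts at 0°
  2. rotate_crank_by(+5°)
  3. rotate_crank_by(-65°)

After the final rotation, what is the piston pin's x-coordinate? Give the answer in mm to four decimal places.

set_geometry: r = 58 mm, L = 146 mm, e = 20 mm; θ ← 0°
rotate_crank_by(+5°): θ ← 0° +5° = 5°
rotate_crank_by(-65°): θ ← 5° -65° = -60°
crank pin P = (r cos θ, r sin θ) = (29.000000, -50.229473)
h = r sin θ − e = -50.229473 − 20 = -70.229473
x = r cos θ + √(L² − h²) = 29.000000 + √(21316.0 − 4932.1789) = 29.000000 + 127.999301 = 156.999301

156.9993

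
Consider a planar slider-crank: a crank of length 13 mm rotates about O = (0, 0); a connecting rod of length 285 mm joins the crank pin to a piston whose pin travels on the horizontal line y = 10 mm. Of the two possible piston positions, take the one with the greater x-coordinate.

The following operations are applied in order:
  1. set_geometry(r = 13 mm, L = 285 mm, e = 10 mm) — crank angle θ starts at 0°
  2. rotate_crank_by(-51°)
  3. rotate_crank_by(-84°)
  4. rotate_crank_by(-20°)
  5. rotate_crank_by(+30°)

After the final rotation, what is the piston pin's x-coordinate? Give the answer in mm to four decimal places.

276.7945

set_geometry: r = 13 mm, L = 285 mm, e = 10 mm; θ ← 0°
rotate_crank_by(-51°): θ ← 0° -51° = -51°
rotate_crank_by(-84°): θ ← -51° -84° = -135°
rotate_crank_by(-20°): θ ← -135° -20° = -155°
rotate_crank_by(+30°): θ ← -155° +30° = -125°
crank pin P = (r cos θ, r sin θ) = (-7.456494, -10.648977)
h = r sin θ − e = -10.648977 − 10 = -20.648977
x = r cos θ + √(L² − h²) = -7.456494 + √(81225.0 − 426.3802) = -7.456494 + 284.250980 = 276.794487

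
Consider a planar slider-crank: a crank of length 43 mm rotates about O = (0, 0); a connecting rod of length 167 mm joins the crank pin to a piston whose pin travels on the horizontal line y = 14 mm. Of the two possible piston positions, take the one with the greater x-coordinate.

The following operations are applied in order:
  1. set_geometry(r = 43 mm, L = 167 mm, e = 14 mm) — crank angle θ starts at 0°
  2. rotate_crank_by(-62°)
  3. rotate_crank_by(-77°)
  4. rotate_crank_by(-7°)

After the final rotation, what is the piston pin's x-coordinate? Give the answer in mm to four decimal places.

set_geometry: r = 43 mm, L = 167 mm, e = 14 mm; θ ← 0°
rotate_crank_by(-62°): θ ← 0° -62° = -62°
rotate_crank_by(-77°): θ ← -62° -77° = -139°
rotate_crank_by(-7°): θ ← -139° -7° = -146°
crank pin P = (r cos θ, r sin θ) = (-35.648616, -24.045295)
h = r sin θ − e = -24.045295 − 14 = -38.045295
x = r cos θ + √(L² − h²) = -35.648616 + √(27889.0 − 1447.4445) = -35.648616 + 162.608596 = 126.959981

126.9600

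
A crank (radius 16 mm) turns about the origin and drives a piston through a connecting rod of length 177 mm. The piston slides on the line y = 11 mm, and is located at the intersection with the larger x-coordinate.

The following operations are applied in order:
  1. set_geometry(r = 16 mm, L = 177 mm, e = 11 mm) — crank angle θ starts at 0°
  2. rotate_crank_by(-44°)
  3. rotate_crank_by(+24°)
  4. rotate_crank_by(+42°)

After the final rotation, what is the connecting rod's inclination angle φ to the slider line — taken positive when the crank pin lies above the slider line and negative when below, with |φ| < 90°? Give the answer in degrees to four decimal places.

set_geometry: r = 16 mm, L = 177 mm, e = 11 mm; θ ← 0°
rotate_crank_by(-44°): θ ← 0° -44° = -44°
rotate_crank_by(+24°): θ ← -44° +24° = -20°
rotate_crank_by(+42°): θ ← -20° +42° = 22°
crank pin P = (r cos θ, r sin θ) = (14.834942, 5.993705)
h = r sin θ − e = 5.993705 − 11 = -5.006295
sin φ = h / L = -5.006295 / 177 = -0.02828415
φ = arcsin(-0.02828415) = -1.620779°

-1.6208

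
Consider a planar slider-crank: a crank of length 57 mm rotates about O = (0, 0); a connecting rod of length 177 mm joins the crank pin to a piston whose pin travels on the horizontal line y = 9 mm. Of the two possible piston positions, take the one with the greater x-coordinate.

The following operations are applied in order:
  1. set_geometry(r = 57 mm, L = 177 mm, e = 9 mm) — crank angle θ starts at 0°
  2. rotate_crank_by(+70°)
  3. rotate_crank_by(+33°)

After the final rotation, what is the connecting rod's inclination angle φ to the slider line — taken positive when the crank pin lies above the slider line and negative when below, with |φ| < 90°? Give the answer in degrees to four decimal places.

15.2442

set_geometry: r = 57 mm, L = 177 mm, e = 9 mm; θ ← 0°
rotate_crank_by(+70°): θ ← 0° +70° = 70°
rotate_crank_by(+33°): θ ← 70° +33° = 103°
crank pin P = (r cos θ, r sin θ) = (-12.822210, 55.539094)
h = r sin θ − e = 55.539094 − 9 = 46.539094
sin φ = h / L = 46.539094 / 177 = 0.26293273
φ = arcsin(0.26293273) = 15.244152°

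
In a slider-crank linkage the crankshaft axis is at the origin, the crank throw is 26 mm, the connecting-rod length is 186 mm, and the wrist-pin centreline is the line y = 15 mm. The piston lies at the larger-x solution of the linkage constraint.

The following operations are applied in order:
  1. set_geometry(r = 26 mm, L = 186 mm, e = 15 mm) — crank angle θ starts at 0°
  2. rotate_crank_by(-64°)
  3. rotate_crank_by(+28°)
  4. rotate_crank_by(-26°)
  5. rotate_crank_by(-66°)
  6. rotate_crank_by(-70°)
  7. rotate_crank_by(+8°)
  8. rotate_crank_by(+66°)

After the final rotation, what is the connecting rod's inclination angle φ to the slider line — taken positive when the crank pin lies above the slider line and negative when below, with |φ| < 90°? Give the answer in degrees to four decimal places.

set_geometry: r = 26 mm, L = 186 mm, e = 15 mm; θ ← 0°
rotate_crank_by(-64°): θ ← 0° -64° = -64°
rotate_crank_by(+28°): θ ← -64° +28° = -36°
rotate_crank_by(-26°): θ ← -36° -26° = -62°
rotate_crank_by(-66°): θ ← -62° -66° = -128°
rotate_crank_by(-70°): θ ← -128° -70° = -198°
rotate_crank_by(+8°): θ ← -198° +8° = -190°
rotate_crank_by(+66°): θ ← -190° +66° = -124°
crank pin P = (r cos θ, r sin θ) = (-14.539015, -21.554977)
h = r sin θ − e = -21.554977 − 15 = -36.554977
sin φ = h / L = -36.554977 / 186 = -0.19653213
φ = arcsin(-0.19653213) = -11.334240°

-11.3342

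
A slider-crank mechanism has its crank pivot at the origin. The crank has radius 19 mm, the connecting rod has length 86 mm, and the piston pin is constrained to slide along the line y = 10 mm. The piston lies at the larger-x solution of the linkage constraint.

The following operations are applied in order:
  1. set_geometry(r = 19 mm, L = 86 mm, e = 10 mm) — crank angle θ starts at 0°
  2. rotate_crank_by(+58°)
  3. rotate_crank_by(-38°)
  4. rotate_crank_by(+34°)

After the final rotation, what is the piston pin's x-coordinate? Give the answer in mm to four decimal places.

set_geometry: r = 19 mm, L = 86 mm, e = 10 mm; θ ← 0°
rotate_crank_by(+58°): θ ← 0° +58° = 58°
rotate_crank_by(-38°): θ ← 58° -38° = 20°
rotate_crank_by(+34°): θ ← 20° +34° = 54°
crank pin P = (r cos θ, r sin θ) = (11.167920, 15.371323)
h = r sin θ − e = 15.371323 − 10 = 5.371323
x = r cos θ + √(L² − h²) = 11.167920 + √(7396.0 − 28.8511) = 11.167920 + 85.832097 = 97.000017

97.0000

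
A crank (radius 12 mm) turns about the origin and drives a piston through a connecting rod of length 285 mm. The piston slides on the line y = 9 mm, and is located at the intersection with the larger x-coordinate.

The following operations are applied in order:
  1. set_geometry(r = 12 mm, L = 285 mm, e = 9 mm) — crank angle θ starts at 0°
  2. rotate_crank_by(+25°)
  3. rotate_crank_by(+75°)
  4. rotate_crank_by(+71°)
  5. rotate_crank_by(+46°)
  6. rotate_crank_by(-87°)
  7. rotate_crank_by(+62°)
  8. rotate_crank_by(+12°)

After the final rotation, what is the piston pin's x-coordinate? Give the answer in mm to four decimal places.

273.6992

set_geometry: r = 12 mm, L = 285 mm, e = 9 mm; θ ← 0°
rotate_crank_by(+25°): θ ← 0° +25° = 25°
rotate_crank_by(+75°): θ ← 25° +75° = 100°
rotate_crank_by(+71°): θ ← 100° +71° = 171°
rotate_crank_by(+46°): θ ← 171° +46° = 217°
rotate_crank_by(-87°): θ ← 217° -87° = 130°
rotate_crank_by(+62°): θ ← 130° +62° = 192°
rotate_crank_by(+12°): θ ← 192° +12° = 204°
crank pin P = (r cos θ, r sin θ) = (-10.962545, -4.880840)
h = r sin θ − e = -4.880840 − 9 = -13.880840
x = r cos θ + √(L² − h²) = -10.962545 + √(81225.0 − 192.6777) = -10.962545 + 284.661768 = 273.699223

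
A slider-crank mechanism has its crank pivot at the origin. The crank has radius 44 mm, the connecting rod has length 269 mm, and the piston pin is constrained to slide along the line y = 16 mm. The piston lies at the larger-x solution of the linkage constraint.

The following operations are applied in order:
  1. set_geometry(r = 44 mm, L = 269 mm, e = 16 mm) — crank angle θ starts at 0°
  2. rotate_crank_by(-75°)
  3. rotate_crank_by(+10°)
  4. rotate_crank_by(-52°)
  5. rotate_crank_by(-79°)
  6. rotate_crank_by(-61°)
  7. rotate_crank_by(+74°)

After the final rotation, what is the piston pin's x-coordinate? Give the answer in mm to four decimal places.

224.7113

set_geometry: r = 44 mm, L = 269 mm, e = 16 mm; θ ← 0°
rotate_crank_by(-75°): θ ← 0° -75° = -75°
rotate_crank_by(+10°): θ ← -75° +10° = -65°
rotate_crank_by(-52°): θ ← -65° -52° = -117°
rotate_crank_by(-79°): θ ← -117° -79° = -196°
rotate_crank_by(-61°): θ ← -196° -61° = -257°
rotate_crank_by(+74°): θ ← -257° +74° = -183°
crank pin P = (r cos θ, r sin θ) = (-43.939700, 2.302782)
h = r sin θ − e = 2.302782 − 16 = -13.697218
x = r cos θ + √(L² − h²) = -43.939700 + √(72361.0 − 187.6138) = -43.939700 + 268.651049 = 224.711350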